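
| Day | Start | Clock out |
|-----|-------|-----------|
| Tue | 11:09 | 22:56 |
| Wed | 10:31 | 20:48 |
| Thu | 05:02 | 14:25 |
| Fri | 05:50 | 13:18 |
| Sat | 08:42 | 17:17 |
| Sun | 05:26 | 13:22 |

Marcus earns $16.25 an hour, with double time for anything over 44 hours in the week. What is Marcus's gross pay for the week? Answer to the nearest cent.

$1086.58

Tue: 11:09–22:56 = 11 h 47 min
Wed: 10:31–20:48 = 10 h 17 min
Thu: 05:02–14:25 = 9 h 23 min
Fri: 05:50–13:18 = 7 h 28 min
Sat: 08:42–17:17 = 8 h 35 min
Sun: 05:26–13:22 = 7 h 56 min
Total worked: 55 h 26 min = 3326 min.
Regular 44 h 0 min = 2640 min at $16.25/h; overtime 11 h 26 min = 686 min at $32.50/h.
Pay = (2640 × $16.25 + 686 × $32.50) ÷ 60 = $1086.58.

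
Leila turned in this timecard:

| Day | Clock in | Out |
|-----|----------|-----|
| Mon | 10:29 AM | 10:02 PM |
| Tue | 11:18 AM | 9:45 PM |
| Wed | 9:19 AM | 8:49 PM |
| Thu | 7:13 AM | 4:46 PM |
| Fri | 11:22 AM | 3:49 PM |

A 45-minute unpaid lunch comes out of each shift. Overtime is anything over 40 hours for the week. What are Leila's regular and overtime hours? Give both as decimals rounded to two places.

Regular 40.00 hours, overtime 3.75 hours

Mon: 10:29 AM–10:02 PM = 11 h 33 min; less 45 min break → 10 h 48 min
Tue: 11:18 AM–9:45 PM = 10 h 27 min; less 45 min break → 9 h 42 min
Wed: 9:19 AM–8:49 PM = 11 h 30 min; less 45 min break → 10 h 45 min
Thu: 7:13 AM–4:46 PM = 9 h 33 min; less 45 min break → 8 h 48 min
Fri: 11:22 AM–3:49 PM = 4 h 27 min; less 45 min break → 3 h 42 min
Total worked: 43 h 45 min = 43.75 h.
Threshold 40 h → overtime 3 h 45 min, regular 40 h 0 min.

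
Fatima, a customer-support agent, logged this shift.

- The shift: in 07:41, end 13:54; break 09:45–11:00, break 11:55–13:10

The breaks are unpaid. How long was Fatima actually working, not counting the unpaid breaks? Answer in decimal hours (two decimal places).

3.72 hours

The shift: 07:41–13:54 = 6 h 13 min; less 150 min break → 3 h 43 min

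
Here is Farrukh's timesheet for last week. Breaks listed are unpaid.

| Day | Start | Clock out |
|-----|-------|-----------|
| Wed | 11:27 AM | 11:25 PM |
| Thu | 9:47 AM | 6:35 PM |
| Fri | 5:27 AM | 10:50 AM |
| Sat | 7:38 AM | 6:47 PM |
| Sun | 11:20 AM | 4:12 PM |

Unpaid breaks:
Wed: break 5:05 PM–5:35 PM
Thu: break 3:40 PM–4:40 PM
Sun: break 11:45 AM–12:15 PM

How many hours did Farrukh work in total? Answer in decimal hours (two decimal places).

40.17 hours

Wed: 11:27 AM–11:25 PM = 11 h 58 min; less 30 min break → 11 h 28 min
Thu: 9:47 AM–6:35 PM = 8 h 48 min; less 60 min break → 7 h 48 min
Fri: 5:27 AM–10:50 AM = 5 h 23 min
Sat: 7:38 AM–6:47 PM = 11 h 9 min
Sun: 11:20 AM–4:12 PM = 4 h 52 min; less 30 min break → 4 h 22 min
Total: 11 h 28 min + 7 h 48 min + 5 h 23 min + 11 h 9 min + 4 h 22 min = 40 h 10 min.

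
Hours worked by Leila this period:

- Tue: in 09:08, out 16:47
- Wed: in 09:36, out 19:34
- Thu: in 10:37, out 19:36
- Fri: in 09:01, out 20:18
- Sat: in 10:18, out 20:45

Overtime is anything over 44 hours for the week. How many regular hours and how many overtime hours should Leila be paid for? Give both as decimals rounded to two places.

Regular 44.00 hours, overtime 4.33 hours

Tue: 09:08–16:47 = 7 h 39 min
Wed: 09:36–19:34 = 9 h 58 min
Thu: 10:37–19:36 = 8 h 59 min
Fri: 09:01–20:18 = 11 h 17 min
Sat: 10:18–20:45 = 10 h 27 min
Total worked: 48 h 20 min = 48.33 h.
Threshold 44 h → overtime 4 h 20 min, regular 44 h 0 min.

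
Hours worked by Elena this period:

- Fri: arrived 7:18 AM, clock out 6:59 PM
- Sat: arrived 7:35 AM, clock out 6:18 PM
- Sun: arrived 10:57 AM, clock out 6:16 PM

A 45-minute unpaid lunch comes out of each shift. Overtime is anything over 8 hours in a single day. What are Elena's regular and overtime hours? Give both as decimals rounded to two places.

Fri: 7:18 AM–6:59 PM = 11 h 41 min; less 45 min break → 10 h 56 min
Sat: 7:35 AM–6:18 PM = 10 h 43 min; less 45 min break → 9 h 58 min
Sun: 10:57 AM–6:16 PM = 7 h 19 min; less 45 min break → 6 h 34 min
Fri reg 8 h 0 min / OT 2 h 56 min; Sat reg 8 h 0 min / OT 1 h 58 min; Sun reg 6 h 34 min / OT 0 h 0 min.
Totals: regular 22 h 34 min, overtime 4 h 54 min.

Regular 22.57 hours, overtime 4.90 hours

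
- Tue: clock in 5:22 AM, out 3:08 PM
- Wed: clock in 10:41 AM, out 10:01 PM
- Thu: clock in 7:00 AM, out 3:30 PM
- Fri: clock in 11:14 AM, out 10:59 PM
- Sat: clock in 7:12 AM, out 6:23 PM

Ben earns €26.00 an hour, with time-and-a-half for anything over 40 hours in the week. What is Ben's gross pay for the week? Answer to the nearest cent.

€1528.80

Tue: 5:22 AM–3:08 PM = 9 h 46 min
Wed: 10:41 AM–10:01 PM = 11 h 20 min
Thu: 7:00 AM–3:30 PM = 8 h 30 min
Fri: 11:14 AM–10:59 PM = 11 h 45 min
Sat: 7:12 AM–6:23 PM = 11 h 11 min
Total worked: 52 h 32 min = 3152 min.
Regular 40 h 0 min = 2400 min at €26.00/h; overtime 12 h 32 min = 752 min at €39.00/h.
Pay = (2400 × €26.00 + 752 × €39.00) ÷ 60 = €1528.80.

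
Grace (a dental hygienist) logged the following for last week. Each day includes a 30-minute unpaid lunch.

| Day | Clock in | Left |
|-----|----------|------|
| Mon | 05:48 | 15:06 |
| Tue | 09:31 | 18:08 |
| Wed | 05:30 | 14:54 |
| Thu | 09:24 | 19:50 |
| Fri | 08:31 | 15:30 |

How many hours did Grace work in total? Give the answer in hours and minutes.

Mon: 05:48–15:06 = 9 h 18 min; less 30 min break → 8 h 48 min
Tue: 09:31–18:08 = 8 h 37 min; less 30 min break → 8 h 7 min
Wed: 05:30–14:54 = 9 h 24 min; less 30 min break → 8 h 54 min
Thu: 09:24–19:50 = 10 h 26 min; less 30 min break → 9 h 56 min
Fri: 08:31–15:30 = 6 h 59 min; less 30 min break → 6 h 29 min
Total: 8 h 48 min + 8 h 7 min + 8 h 54 min + 9 h 56 min + 6 h 29 min = 42 h 14 min.

42 h 14 min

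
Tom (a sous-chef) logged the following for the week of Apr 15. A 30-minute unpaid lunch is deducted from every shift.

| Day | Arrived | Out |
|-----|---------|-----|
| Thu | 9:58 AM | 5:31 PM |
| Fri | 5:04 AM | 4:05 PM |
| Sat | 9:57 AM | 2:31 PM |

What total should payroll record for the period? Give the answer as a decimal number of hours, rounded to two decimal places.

21.63 hours

Thu: 9:58 AM–5:31 PM = 7 h 33 min; less 30 min break → 7 h 3 min
Fri: 5:04 AM–4:05 PM = 11 h 1 min; less 30 min break → 10 h 31 min
Sat: 9:57 AM–2:31 PM = 4 h 34 min; less 30 min break → 4 h 4 min
Total: 7 h 3 min + 10 h 31 min + 4 h 4 min = 21 h 38 min.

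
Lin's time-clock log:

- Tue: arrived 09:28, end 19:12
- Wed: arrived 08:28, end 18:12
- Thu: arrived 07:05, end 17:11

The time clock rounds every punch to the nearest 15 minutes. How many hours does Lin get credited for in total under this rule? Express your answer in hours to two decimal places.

29.75 hours

Tue: in 09:28→09:30, out 19:12→19:15; 9 h 45 min
Wed: in 08:28→08:30, out 18:12→18:15; 9 h 45 min
Thu: in 07:05→07:00, out 17:11→17:15; 10 h 15 min
Total credited: 29 h 45 min.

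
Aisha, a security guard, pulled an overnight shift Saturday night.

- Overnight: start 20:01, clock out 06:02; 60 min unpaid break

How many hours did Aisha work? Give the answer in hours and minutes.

Overnight: 20:01 → midnight = 3 h 59 min; midnight → 06:02 = 6 h 2 min; span 10 h 1 min; less 60 min break → 9 h 1 min

9 h 1 min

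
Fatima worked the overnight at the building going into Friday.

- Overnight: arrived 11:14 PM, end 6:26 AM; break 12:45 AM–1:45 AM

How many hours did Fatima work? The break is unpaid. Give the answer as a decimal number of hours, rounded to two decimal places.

Overnight: 11:14 PM → midnight = 0 h 46 min; midnight → 6:26 AM = 6 h 26 min; span 7 h 12 min; less 60 min break → 6 h 12 min

6.20 hours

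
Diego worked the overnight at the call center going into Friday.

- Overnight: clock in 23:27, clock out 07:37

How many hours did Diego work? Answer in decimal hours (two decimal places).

8.17 hours

Overnight: 23:27 → midnight = 0 h 33 min; midnight → 07:37 = 7 h 37 min; span 8 h 10 min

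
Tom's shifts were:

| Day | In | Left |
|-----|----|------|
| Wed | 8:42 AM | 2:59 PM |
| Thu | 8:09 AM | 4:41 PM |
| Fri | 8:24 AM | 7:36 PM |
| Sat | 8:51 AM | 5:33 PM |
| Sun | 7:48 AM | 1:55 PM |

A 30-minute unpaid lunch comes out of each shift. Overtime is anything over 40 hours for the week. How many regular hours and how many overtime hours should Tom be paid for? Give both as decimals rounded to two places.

Regular 38.33 hours, overtime 0.00 hours

Wed: 8:42 AM–2:59 PM = 6 h 17 min; less 30 min break → 5 h 47 min
Thu: 8:09 AM–4:41 PM = 8 h 32 min; less 30 min break → 8 h 2 min
Fri: 8:24 AM–7:36 PM = 11 h 12 min; less 30 min break → 10 h 42 min
Sat: 8:51 AM–5:33 PM = 8 h 42 min; less 30 min break → 8 h 12 min
Sun: 7:48 AM–1:55 PM = 6 h 7 min; less 30 min break → 5 h 37 min
Total worked: 38 h 20 min = 38.33 h.
Threshold 40 h → overtime 0 h 0 min, regular 38 h 20 min.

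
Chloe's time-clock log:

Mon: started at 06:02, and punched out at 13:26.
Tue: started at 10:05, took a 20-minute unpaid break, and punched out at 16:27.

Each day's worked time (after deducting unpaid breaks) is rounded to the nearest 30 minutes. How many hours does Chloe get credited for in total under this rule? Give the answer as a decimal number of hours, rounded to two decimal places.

Mon: 06:02–13:26 = 7 h 24 min → rounds to 7 h 30 min
Tue: 10:05–16:27 = 6 h 22 min − 20 min = 6 h 2 min → rounds to 6 h 0 min
Total credited: 13 h 30 min.

13.50 hours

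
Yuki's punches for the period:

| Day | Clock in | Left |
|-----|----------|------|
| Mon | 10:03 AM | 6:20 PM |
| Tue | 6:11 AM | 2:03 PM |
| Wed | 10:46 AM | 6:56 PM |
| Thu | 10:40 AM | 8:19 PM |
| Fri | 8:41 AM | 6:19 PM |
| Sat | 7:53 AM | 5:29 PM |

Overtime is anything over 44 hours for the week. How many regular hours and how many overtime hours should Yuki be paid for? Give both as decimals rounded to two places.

Mon: 10:03 AM–6:20 PM = 8 h 17 min
Tue: 6:11 AM–2:03 PM = 7 h 52 min
Wed: 10:46 AM–6:56 PM = 8 h 10 min
Thu: 10:40 AM–8:19 PM = 9 h 39 min
Fri: 8:41 AM–6:19 PM = 9 h 38 min
Sat: 7:53 AM–5:29 PM = 9 h 36 min
Total worked: 53 h 12 min = 53.20 h.
Threshold 44 h → overtime 9 h 12 min, regular 44 h 0 min.

Regular 44.00 hours, overtime 9.20 hours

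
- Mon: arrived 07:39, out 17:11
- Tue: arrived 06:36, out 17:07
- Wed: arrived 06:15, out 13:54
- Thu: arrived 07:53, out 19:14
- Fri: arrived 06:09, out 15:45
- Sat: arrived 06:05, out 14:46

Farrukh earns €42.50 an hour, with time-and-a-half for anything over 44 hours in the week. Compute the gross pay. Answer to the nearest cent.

€2720.00

Mon: 07:39–17:11 = 9 h 32 min
Tue: 06:36–17:07 = 10 h 31 min
Wed: 06:15–13:54 = 7 h 39 min
Thu: 07:53–19:14 = 11 h 21 min
Fri: 06:09–15:45 = 9 h 36 min
Sat: 06:05–14:46 = 8 h 41 min
Total worked: 57 h 20 min = 3440 min.
Regular 44 h 0 min = 2640 min at €42.50/h; overtime 13 h 20 min = 800 min at €63.75/h.
Pay = (2640 × €42.50 + 800 × €63.75) ÷ 60 = €2720.00.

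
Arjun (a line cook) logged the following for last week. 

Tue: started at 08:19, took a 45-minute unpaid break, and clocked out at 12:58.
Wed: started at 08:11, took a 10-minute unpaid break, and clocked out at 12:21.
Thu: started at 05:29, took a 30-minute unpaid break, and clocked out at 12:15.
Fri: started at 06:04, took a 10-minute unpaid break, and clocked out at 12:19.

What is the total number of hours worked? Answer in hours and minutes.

20 h 15 min

Tue: 08:19–12:58 = 4 h 39 min; less 45 min break → 3 h 54 min
Wed: 08:11–12:21 = 4 h 10 min; less 10 min break → 4 h 0 min
Thu: 05:29–12:15 = 6 h 46 min; less 30 min break → 6 h 16 min
Fri: 06:04–12:19 = 6 h 15 min; less 10 min break → 6 h 5 min
Total: 3 h 54 min + 4 h 0 min + 6 h 16 min + 6 h 5 min = 20 h 15 min.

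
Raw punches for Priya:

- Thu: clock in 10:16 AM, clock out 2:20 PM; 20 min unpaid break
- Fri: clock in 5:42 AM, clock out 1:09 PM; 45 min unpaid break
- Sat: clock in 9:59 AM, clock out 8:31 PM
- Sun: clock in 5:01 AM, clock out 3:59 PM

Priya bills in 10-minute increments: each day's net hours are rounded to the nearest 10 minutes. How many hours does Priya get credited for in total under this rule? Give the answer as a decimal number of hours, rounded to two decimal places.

31.83 hours

Thu: 10:16 AM–2:20 PM = 4 h 4 min − 20 min = 3 h 44 min → rounds to 3 h 40 min
Fri: 5:42 AM–1:09 PM = 7 h 27 min − 45 min = 6 h 42 min → rounds to 6 h 40 min
Sat: 9:59 AM–8:31 PM = 10 h 32 min → rounds to 10 h 30 min
Sun: 5:01 AM–3:59 PM = 10 h 58 min → rounds to 11 h 0 min
Total credited: 31 h 50 min.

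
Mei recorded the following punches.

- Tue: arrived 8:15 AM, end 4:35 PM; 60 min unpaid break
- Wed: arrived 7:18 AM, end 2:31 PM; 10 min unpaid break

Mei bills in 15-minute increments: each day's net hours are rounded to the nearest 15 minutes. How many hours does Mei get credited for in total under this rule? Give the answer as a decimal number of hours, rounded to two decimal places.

Tue: 8:15 AM–4:35 PM = 8 h 20 min − 60 min = 7 h 20 min → rounds to 7 h 15 min
Wed: 7:18 AM–2:31 PM = 7 h 13 min − 10 min = 7 h 3 min → rounds to 7 h 0 min
Total credited: 14 h 15 min.

14.25 hours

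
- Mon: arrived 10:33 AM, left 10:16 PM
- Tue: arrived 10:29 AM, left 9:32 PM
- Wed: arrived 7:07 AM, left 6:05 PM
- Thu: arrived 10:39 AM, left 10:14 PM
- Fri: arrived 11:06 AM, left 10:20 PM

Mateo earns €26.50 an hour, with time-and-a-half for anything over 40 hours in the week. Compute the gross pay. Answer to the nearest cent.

Mon: 10:33 AM–10:16 PM = 11 h 43 min
Tue: 10:29 AM–9:32 PM = 11 h 3 min
Wed: 7:07 AM–6:05 PM = 10 h 58 min
Thu: 10:39 AM–10:14 PM = 11 h 35 min
Fri: 11:06 AM–10:20 PM = 11 h 14 min
Total worked: 56 h 33 min = 3393 min.
Regular 40 h 0 min = 2400 min at €26.50/h; overtime 16 h 33 min = 993 min at €39.75/h.
Pay = (2400 × €26.50 + 993 × €39.75) ÷ 60 = €1717.86.

€1717.86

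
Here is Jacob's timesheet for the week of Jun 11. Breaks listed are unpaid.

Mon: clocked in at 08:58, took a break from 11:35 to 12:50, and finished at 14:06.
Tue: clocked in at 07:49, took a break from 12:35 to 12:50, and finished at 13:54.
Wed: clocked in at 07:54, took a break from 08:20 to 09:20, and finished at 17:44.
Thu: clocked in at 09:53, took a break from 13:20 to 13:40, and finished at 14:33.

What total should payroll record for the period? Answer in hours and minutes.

22 h 53 min

Mon: 08:58–14:06 = 5 h 8 min; less 75 min break → 3 h 53 min
Tue: 07:49–13:54 = 6 h 5 min; less 15 min break → 5 h 50 min
Wed: 07:54–17:44 = 9 h 50 min; less 60 min break → 8 h 50 min
Thu: 09:53–14:33 = 4 h 40 min; less 20 min break → 4 h 20 min
Total: 3 h 53 min + 5 h 50 min + 8 h 50 min + 4 h 20 min = 22 h 53 min.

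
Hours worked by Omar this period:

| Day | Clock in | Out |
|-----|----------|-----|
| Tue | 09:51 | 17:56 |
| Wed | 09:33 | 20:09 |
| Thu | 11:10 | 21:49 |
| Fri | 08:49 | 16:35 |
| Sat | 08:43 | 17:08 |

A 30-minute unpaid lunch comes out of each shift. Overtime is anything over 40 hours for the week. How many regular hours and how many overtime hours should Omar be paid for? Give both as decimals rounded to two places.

Tue: 09:51–17:56 = 8 h 5 min; less 30 min break → 7 h 35 min
Wed: 09:33–20:09 = 10 h 36 min; less 30 min break → 10 h 6 min
Thu: 11:10–21:49 = 10 h 39 min; less 30 min break → 10 h 9 min
Fri: 08:49–16:35 = 7 h 46 min; less 30 min break → 7 h 16 min
Sat: 08:43–17:08 = 8 h 25 min; less 30 min break → 7 h 55 min
Total worked: 43 h 1 min = 43.02 h.
Threshold 40 h → overtime 3 h 1 min, regular 40 h 0 min.

Regular 40.00 hours, overtime 3.02 hours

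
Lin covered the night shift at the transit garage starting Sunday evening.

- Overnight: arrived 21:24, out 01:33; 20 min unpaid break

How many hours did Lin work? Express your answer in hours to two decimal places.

3.82 hours

Overnight: 21:24 → midnight = 2 h 36 min; midnight → 01:33 = 1 h 33 min; span 4 h 9 min; less 20 min break → 3 h 49 min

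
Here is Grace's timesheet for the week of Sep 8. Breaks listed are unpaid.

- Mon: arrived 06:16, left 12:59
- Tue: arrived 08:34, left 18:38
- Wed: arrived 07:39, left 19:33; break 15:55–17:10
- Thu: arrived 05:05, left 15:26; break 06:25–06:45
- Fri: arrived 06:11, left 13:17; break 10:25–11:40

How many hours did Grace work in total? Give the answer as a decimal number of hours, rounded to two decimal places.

Mon: 06:16–12:59 = 6 h 43 min
Tue: 08:34–18:38 = 10 h 4 min
Wed: 07:39–19:33 = 11 h 54 min; less 75 min break → 10 h 39 min
Thu: 05:05–15:26 = 10 h 21 min; less 20 min break → 10 h 1 min
Fri: 06:11–13:17 = 7 h 6 min; less 75 min break → 5 h 51 min
Total: 6 h 43 min + 10 h 4 min + 10 h 39 min + 10 h 1 min + 5 h 51 min = 43 h 18 min.

43.30 hours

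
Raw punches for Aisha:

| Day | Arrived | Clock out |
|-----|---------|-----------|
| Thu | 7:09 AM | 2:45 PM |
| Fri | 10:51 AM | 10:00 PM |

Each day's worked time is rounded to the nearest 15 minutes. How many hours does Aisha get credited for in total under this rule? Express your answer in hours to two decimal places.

Thu: 7:09 AM–2:45 PM = 7 h 36 min → rounds to 7 h 30 min
Fri: 10:51 AM–10:00 PM = 11 h 9 min → rounds to 11 h 15 min
Total credited: 18 h 45 min.

18.75 hours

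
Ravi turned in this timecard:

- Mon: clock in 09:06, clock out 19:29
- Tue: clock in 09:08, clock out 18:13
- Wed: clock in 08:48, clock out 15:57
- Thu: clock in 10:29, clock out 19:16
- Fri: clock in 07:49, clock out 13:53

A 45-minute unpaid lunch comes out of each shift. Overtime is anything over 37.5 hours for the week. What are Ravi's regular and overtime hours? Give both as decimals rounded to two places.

Mon: 09:06–19:29 = 10 h 23 min; less 45 min break → 9 h 38 min
Tue: 09:08–18:13 = 9 h 5 min; less 45 min break → 8 h 20 min
Wed: 08:48–15:57 = 7 h 9 min; less 45 min break → 6 h 24 min
Thu: 10:29–19:16 = 8 h 47 min; less 45 min break → 8 h 2 min
Fri: 07:49–13:53 = 6 h 4 min; less 45 min break → 5 h 19 min
Total worked: 37 h 43 min = 37.72 h.
Threshold 37.5 h → overtime 0 h 13 min, regular 37 h 30 min.

Regular 37.50 hours, overtime 0.22 hours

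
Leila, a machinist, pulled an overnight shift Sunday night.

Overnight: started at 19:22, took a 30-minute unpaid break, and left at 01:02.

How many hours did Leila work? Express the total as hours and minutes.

5 h 10 min

Overnight: 19:22 → midnight = 4 h 38 min; midnight → 01:02 = 1 h 2 min; span 5 h 40 min; less 30 min break → 5 h 10 min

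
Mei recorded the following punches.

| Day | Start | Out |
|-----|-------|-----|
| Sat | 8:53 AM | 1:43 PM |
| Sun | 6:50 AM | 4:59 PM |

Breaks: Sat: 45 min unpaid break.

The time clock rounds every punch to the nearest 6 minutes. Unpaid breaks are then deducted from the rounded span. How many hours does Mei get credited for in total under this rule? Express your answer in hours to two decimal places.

14.25 hours

Sat: in 8:53 AM→8:54 AM, out 1:43 PM→1:42 PM; 4 h 48 min − 45 min = 4 h 3 min
Sun: in 6:50 AM→6:48 AM, out 4:59 PM→5:00 PM; 10 h 12 min
Total credited: 14 h 15 min.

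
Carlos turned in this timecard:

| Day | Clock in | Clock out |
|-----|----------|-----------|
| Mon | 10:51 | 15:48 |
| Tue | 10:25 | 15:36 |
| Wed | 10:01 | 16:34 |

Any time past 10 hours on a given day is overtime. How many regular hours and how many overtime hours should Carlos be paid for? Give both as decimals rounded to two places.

Mon: 10:51–15:48 = 4 h 57 min
Tue: 10:25–15:36 = 5 h 11 min
Wed: 10:01–16:34 = 6 h 33 min
Mon reg 4 h 57 min / OT 0 h 0 min; Tue reg 5 h 11 min / OT 0 h 0 min; Wed reg 6 h 33 min / OT 0 h 0 min.
Totals: regular 16 h 41 min, overtime 0 h 0 min.

Regular 16.68 hours, overtime 0.00 hours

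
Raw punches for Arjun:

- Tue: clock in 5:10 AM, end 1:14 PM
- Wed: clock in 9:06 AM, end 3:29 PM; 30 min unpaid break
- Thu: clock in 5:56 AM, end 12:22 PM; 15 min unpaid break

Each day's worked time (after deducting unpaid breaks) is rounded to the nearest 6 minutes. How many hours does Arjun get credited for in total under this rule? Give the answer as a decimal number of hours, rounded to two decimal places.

Tue: 5:10 AM–1:14 PM = 8 h 4 min → rounds to 8 h 6 min
Wed: 9:06 AM–3:29 PM = 6 h 23 min − 30 min = 5 h 53 min → rounds to 5 h 54 min
Thu: 5:56 AM–12:22 PM = 6 h 26 min − 15 min = 6 h 11 min → rounds to 6 h 12 min
Total credited: 20 h 12 min.

20.20 hours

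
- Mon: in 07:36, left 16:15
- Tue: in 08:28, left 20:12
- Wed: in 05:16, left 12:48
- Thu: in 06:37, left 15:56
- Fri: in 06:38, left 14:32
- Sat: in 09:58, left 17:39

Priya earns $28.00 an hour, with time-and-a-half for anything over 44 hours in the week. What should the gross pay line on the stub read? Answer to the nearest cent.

$1602.30

Mon: 07:36–16:15 = 8 h 39 min
Tue: 08:28–20:12 = 11 h 44 min
Wed: 05:16–12:48 = 7 h 32 min
Thu: 06:37–15:56 = 9 h 19 min
Fri: 06:38–14:32 = 7 h 54 min
Sat: 09:58–17:39 = 7 h 41 min
Total worked: 52 h 49 min = 3169 min.
Regular 44 h 0 min = 2640 min at $28.00/h; overtime 8 h 49 min = 529 min at $42.00/h.
Pay = (2640 × $28.00 + 529 × $42.00) ÷ 60 = $1602.30.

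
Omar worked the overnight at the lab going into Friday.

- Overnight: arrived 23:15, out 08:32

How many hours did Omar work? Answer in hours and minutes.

9 h 17 min

Overnight: 23:15 → midnight = 0 h 45 min; midnight → 08:32 = 8 h 32 min; span 9 h 17 min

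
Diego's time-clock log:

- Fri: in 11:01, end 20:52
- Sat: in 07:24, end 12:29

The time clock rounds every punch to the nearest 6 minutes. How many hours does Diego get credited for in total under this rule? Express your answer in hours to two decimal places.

Fri: in 11:01→11:00, out 20:52→20:54; 9 h 54 min
Sat: in 07:24→07:24, out 12:29→12:30; 5 h 6 min
Total credited: 15 h 0 min.

15.00 hours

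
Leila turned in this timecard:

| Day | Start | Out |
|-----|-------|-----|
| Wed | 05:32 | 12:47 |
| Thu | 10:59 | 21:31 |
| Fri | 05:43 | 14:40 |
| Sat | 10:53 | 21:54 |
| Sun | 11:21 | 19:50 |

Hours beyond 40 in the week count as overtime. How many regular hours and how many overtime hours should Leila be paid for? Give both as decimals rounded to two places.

Regular 40.00 hours, overtime 6.23 hours

Wed: 05:32–12:47 = 7 h 15 min
Thu: 10:59–21:31 = 10 h 32 min
Fri: 05:43–14:40 = 8 h 57 min
Sat: 10:53–21:54 = 11 h 1 min
Sun: 11:21–19:50 = 8 h 29 min
Total worked: 46 h 14 min = 46.23 h.
Threshold 40 h → overtime 6 h 14 min, regular 40 h 0 min.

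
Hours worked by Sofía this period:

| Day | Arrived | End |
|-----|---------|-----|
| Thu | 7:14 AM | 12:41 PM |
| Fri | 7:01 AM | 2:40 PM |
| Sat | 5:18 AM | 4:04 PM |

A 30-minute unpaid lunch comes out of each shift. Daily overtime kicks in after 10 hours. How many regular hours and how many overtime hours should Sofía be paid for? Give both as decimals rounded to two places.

Thu: 7:14 AM–12:41 PM = 5 h 27 min; less 30 min break → 4 h 57 min
Fri: 7:01 AM–2:40 PM = 7 h 39 min; less 30 min break → 7 h 9 min
Sat: 5:18 AM–4:04 PM = 10 h 46 min; less 30 min break → 10 h 16 min
Thu reg 4 h 57 min / OT 0 h 0 min; Fri reg 7 h 9 min / OT 0 h 0 min; Sat reg 10 h 0 min / OT 0 h 16 min.
Totals: regular 22 h 6 min, overtime 0 h 16 min.

Regular 22.10 hours, overtime 0.27 hours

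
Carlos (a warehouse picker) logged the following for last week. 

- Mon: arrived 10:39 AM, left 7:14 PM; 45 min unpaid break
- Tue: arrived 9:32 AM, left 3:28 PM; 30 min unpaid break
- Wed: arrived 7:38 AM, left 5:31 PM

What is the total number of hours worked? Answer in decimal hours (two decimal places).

23.15 hours

Mon: 10:39 AM–7:14 PM = 8 h 35 min; less 45 min break → 7 h 50 min
Tue: 9:32 AM–3:28 PM = 5 h 56 min; less 30 min break → 5 h 26 min
Wed: 7:38 AM–5:31 PM = 9 h 53 min
Total: 7 h 50 min + 5 h 26 min + 9 h 53 min = 23 h 9 min.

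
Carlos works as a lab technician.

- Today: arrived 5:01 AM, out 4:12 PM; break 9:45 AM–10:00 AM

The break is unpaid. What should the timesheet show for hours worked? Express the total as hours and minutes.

Today: 5:01 AM–4:12 PM = 11 h 11 min; less 15 min break → 10 h 56 min

10 h 56 min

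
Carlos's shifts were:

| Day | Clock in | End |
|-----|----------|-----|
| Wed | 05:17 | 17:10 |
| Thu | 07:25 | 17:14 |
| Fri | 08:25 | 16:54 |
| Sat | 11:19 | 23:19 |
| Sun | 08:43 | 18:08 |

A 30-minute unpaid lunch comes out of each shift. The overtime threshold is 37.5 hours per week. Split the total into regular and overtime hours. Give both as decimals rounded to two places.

Regular 37.50 hours, overtime 11.60 hours

Wed: 05:17–17:10 = 11 h 53 min; less 30 min break → 11 h 23 min
Thu: 07:25–17:14 = 9 h 49 min; less 30 min break → 9 h 19 min
Fri: 08:25–16:54 = 8 h 29 min; less 30 min break → 7 h 59 min
Sat: 11:19–23:19 = 12 h 0 min; less 30 min break → 11 h 30 min
Sun: 08:43–18:08 = 9 h 25 min; less 30 min break → 8 h 55 min
Total worked: 49 h 6 min = 49.10 h.
Threshold 37.5 h → overtime 11 h 36 min, regular 37 h 30 min.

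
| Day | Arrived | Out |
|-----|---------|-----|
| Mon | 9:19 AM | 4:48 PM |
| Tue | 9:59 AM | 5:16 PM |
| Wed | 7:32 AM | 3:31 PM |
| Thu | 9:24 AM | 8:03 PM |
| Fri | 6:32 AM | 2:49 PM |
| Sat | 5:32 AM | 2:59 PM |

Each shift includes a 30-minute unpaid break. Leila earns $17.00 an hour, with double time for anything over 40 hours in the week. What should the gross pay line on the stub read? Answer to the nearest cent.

Mon: 9:19 AM–4:48 PM = 7 h 29 min; less 30 min break → 6 h 59 min
Tue: 9:59 AM–5:16 PM = 7 h 17 min; less 30 min break → 6 h 47 min
Wed: 7:32 AM–3:31 PM = 7 h 59 min; less 30 min break → 7 h 29 min
Thu: 9:24 AM–8:03 PM = 10 h 39 min; less 30 min break → 10 h 9 min
Fri: 6:32 AM–2:49 PM = 8 h 17 min; less 30 min break → 7 h 47 min
Sat: 5:32 AM–2:59 PM = 9 h 27 min; less 30 min break → 8 h 57 min
Total worked: 48 h 8 min = 2888 min.
Regular 40 h 0 min = 2400 min at $17.00/h; overtime 8 h 8 min = 488 min at $34.00/h.
Pay = (2400 × $17.00 + 488 × $34.00) ÷ 60 = $956.53.

$956.53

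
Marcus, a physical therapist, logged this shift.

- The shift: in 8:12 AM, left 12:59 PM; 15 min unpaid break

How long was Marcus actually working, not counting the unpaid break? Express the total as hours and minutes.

4 h 32 min

The shift: 8:12 AM–12:59 PM = 4 h 47 min; less 15 min break → 4 h 32 min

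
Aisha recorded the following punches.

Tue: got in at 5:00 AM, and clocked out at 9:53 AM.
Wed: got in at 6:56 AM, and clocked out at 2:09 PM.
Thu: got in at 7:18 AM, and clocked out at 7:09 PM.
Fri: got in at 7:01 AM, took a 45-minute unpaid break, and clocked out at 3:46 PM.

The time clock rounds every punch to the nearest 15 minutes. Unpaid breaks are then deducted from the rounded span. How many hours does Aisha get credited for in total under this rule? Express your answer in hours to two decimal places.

Tue: in 5:00 AM→5:00 AM, out 9:53 AM→10:00 AM; 5 h 0 min
Wed: in 6:56 AM→7:00 AM, out 2:09 PM→2:15 PM; 7 h 15 min
Thu: in 7:18 AM→7:15 AM, out 7:09 PM→7:15 PM; 12 h 0 min
Fri: in 7:01 AM→7:00 AM, out 3:46 PM→3:45 PM; 8 h 45 min − 45 min = 8 h 0 min
Total credited: 32 h 15 min.

32.25 hours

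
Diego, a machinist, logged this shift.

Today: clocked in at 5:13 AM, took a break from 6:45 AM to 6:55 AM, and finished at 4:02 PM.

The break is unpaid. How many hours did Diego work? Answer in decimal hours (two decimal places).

Today: 5:13 AM–4:02 PM = 10 h 49 min; less 10 min break → 10 h 39 min

10.65 hours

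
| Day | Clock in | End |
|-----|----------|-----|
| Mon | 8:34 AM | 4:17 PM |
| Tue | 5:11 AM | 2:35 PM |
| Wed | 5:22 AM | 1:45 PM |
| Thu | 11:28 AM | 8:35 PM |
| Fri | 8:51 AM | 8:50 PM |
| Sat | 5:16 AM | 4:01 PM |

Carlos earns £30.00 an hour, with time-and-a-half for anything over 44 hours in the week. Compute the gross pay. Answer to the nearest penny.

Mon: 8:34 AM–4:17 PM = 7 h 43 min
Tue: 5:11 AM–2:35 PM = 9 h 24 min
Wed: 5:22 AM–1:45 PM = 8 h 23 min
Thu: 11:28 AM–8:35 PM = 9 h 7 min
Fri: 8:51 AM–8:50 PM = 11 h 59 min
Sat: 5:16 AM–4:01 PM = 10 h 45 min
Total worked: 57 h 21 min = 3441 min.
Regular 44 h 0 min = 2640 min at £30.00/h; overtime 13 h 21 min = 801 min at £45.00/h.
Pay = (2640 × £30.00 + 801 × £45.00) ÷ 60 = £1920.75.

£1920.75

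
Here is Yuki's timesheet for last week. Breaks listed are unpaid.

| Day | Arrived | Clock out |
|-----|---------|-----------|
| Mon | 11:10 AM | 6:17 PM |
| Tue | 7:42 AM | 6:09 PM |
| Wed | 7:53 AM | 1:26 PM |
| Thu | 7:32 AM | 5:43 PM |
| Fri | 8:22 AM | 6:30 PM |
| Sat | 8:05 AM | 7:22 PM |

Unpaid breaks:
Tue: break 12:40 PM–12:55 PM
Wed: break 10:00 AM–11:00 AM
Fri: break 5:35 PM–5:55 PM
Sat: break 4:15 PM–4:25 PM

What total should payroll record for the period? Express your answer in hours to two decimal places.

Mon: 11:10 AM–6:17 PM = 7 h 7 min
Tue: 7:42 AM–6:09 PM = 10 h 27 min; less 15 min break → 10 h 12 min
Wed: 7:53 AM–1:26 PM = 5 h 33 min; less 60 min break → 4 h 33 min
Thu: 7:32 AM–5:43 PM = 10 h 11 min
Fri: 8:22 AM–6:30 PM = 10 h 8 min; less 20 min break → 9 h 48 min
Sat: 8:05 AM–7:22 PM = 11 h 17 min; less 10 min break → 11 h 7 min
Total: 7 h 7 min + 10 h 12 min + 4 h 33 min + 10 h 11 min + 9 h 48 min + 11 h 7 min = 52 h 58 min.

52.97 hours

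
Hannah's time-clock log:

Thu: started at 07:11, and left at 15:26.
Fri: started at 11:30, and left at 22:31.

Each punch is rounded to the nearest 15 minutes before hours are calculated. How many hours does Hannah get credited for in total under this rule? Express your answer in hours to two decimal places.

19.25 hours

Thu: in 07:11→07:15, out 15:26→15:30; 8 h 15 min
Fri: in 11:30→11:30, out 22:31→22:30; 11 h 0 min
Total credited: 19 h 15 min.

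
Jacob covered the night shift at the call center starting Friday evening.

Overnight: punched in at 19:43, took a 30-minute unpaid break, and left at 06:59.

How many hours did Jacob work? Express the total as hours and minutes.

Overnight: 19:43 → midnight = 4 h 17 min; midnight → 06:59 = 6 h 59 min; span 11 h 16 min; less 30 min break → 10 h 46 min

10 h 46 min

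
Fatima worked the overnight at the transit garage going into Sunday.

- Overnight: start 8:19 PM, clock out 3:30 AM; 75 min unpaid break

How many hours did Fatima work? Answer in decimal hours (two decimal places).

Overnight: 8:19 PM → midnight = 3 h 41 min; midnight → 3:30 AM = 3 h 30 min; span 7 h 11 min; less 75 min break → 5 h 56 min

5.93 hours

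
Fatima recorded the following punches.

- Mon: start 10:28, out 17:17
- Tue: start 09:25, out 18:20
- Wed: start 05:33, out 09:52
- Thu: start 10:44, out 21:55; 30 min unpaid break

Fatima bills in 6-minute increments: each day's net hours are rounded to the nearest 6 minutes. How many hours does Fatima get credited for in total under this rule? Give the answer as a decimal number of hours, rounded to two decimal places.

Mon: 10:28–17:17 = 6 h 49 min → rounds to 6 h 48 min
Tue: 09:25–18:20 = 8 h 55 min → rounds to 8 h 54 min
Wed: 05:33–09:52 = 4 h 19 min → rounds to 4 h 18 min
Thu: 10:44–21:55 = 11 h 11 min − 30 min = 10 h 41 min → rounds to 10 h 42 min
Total credited: 30 h 42 min.

30.70 hours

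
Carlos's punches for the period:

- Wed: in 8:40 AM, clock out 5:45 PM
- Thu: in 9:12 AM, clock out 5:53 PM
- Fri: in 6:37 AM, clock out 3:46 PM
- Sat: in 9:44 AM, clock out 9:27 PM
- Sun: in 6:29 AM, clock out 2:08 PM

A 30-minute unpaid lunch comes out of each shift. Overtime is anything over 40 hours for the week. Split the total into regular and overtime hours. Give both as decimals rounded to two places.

Wed: 8:40 AM–5:45 PM = 9 h 5 min; less 30 min break → 8 h 35 min
Thu: 9:12 AM–5:53 PM = 8 h 41 min; less 30 min break → 8 h 11 min
Fri: 6:37 AM–3:46 PM = 9 h 9 min; less 30 min break → 8 h 39 min
Sat: 9:44 AM–9:27 PM = 11 h 43 min; less 30 min break → 11 h 13 min
Sun: 6:29 AM–2:08 PM = 7 h 39 min; less 30 min break → 7 h 9 min
Total worked: 43 h 47 min = 43.78 h.
Threshold 40 h → overtime 3 h 47 min, regular 40 h 0 min.

Regular 40.00 hours, overtime 3.78 hours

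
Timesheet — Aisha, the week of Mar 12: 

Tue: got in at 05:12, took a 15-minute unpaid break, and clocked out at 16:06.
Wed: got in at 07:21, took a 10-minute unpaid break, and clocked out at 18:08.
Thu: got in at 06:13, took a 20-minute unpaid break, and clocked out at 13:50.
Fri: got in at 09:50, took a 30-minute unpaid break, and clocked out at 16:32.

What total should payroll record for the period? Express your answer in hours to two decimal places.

Tue: 05:12–16:06 = 10 h 54 min; less 15 min break → 10 h 39 min
Wed: 07:21–18:08 = 10 h 47 min; less 10 min break → 10 h 37 min
Thu: 06:13–13:50 = 7 h 37 min; less 20 min break → 7 h 17 min
Fri: 09:50–16:32 = 6 h 42 min; less 30 min break → 6 h 12 min
Total: 10 h 39 min + 10 h 37 min + 7 h 17 min + 6 h 12 min = 34 h 45 min.

34.75 hours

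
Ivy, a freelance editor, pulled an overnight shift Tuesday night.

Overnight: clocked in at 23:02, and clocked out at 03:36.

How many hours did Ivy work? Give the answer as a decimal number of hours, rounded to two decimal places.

4.57 hours

Overnight: 23:02 → midnight = 0 h 58 min; midnight → 03:36 = 3 h 36 min; span 4 h 34 min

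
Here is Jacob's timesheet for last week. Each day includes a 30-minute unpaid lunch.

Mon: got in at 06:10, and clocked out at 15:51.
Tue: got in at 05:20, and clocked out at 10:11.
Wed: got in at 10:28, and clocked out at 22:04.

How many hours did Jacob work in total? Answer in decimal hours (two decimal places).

24.63 hours

Mon: 06:10–15:51 = 9 h 41 min; less 30 min break → 9 h 11 min
Tue: 05:20–10:11 = 4 h 51 min; less 30 min break → 4 h 21 min
Wed: 10:28–22:04 = 11 h 36 min; less 30 min break → 11 h 6 min
Total: 9 h 11 min + 4 h 21 min + 11 h 6 min = 24 h 38 min.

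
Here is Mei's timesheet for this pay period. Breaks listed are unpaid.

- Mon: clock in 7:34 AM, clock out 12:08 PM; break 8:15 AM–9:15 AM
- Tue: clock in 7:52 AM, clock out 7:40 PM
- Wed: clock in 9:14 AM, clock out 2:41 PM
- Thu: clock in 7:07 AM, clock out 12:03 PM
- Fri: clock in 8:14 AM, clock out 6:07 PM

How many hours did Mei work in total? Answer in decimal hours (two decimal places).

Mon: 7:34 AM–12:08 PM = 4 h 34 min; less 60 min break → 3 h 34 min
Tue: 7:52 AM–7:40 PM = 11 h 48 min
Wed: 9:14 AM–2:41 PM = 5 h 27 min
Thu: 7:07 AM–12:03 PM = 4 h 56 min
Fri: 8:14 AM–6:07 PM = 9 h 53 min
Total: 3 h 34 min + 11 h 48 min + 5 h 27 min + 4 h 56 min + 9 h 53 min = 35 h 38 min.

35.63 hours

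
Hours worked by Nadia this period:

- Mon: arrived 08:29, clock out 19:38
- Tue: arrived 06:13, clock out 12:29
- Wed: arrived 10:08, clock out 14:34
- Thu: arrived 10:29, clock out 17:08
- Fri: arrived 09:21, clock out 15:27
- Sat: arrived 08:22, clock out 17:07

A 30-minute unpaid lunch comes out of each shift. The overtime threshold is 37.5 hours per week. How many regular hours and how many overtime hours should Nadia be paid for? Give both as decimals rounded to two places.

Regular 37.50 hours, overtime 2.85 hours

Mon: 08:29–19:38 = 11 h 9 min; less 30 min break → 10 h 39 min
Tue: 06:13–12:29 = 6 h 16 min; less 30 min break → 5 h 46 min
Wed: 10:08–14:34 = 4 h 26 min; less 30 min break → 3 h 56 min
Thu: 10:29–17:08 = 6 h 39 min; less 30 min break → 6 h 9 min
Fri: 09:21–15:27 = 6 h 6 min; less 30 min break → 5 h 36 min
Sat: 08:22–17:07 = 8 h 45 min; less 30 min break → 8 h 15 min
Total worked: 40 h 21 min = 40.35 h.
Threshold 37.5 h → overtime 2 h 51 min, regular 37 h 30 min.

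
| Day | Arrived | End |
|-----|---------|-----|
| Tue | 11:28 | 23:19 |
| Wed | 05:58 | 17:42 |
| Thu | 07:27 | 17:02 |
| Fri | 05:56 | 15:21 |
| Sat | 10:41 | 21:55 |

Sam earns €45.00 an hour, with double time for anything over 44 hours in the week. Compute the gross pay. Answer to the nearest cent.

Tue: 11:28–23:19 = 11 h 51 min
Wed: 05:58–17:42 = 11 h 44 min
Thu: 07:27–17:02 = 9 h 35 min
Fri: 05:56–15:21 = 9 h 25 min
Sat: 10:41–21:55 = 11 h 14 min
Total worked: 53 h 49 min = 3229 min.
Regular 44 h 0 min = 2640 min at €45.00/h; overtime 9 h 49 min = 589 min at €90.00/h.
Pay = (2640 × €45.00 + 589 × €90.00) ÷ 60 = €2863.50.

€2863.50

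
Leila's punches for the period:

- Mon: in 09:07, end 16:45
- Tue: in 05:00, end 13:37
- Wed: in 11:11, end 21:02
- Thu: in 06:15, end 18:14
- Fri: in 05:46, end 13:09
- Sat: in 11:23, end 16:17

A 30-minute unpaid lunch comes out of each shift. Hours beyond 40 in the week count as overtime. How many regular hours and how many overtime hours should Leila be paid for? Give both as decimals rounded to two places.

Mon: 09:07–16:45 = 7 h 38 min; less 30 min break → 7 h 8 min
Tue: 05:00–13:37 = 8 h 37 min; less 30 min break → 8 h 7 min
Wed: 11:11–21:02 = 9 h 51 min; less 30 min break → 9 h 21 min
Thu: 06:15–18:14 = 11 h 59 min; less 30 min break → 11 h 29 min
Fri: 05:46–13:09 = 7 h 23 min; less 30 min break → 6 h 53 min
Sat: 11:23–16:17 = 4 h 54 min; less 30 min break → 4 h 24 min
Total worked: 47 h 22 min = 47.37 h.
Threshold 40 h → overtime 7 h 22 min, regular 40 h 0 min.

Regular 40.00 hours, overtime 7.37 hours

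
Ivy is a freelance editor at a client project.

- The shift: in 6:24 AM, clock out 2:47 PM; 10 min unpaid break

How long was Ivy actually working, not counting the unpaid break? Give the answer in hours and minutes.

The shift: 6:24 AM–2:47 PM = 8 h 23 min; less 10 min break → 8 h 13 min

8 h 13 min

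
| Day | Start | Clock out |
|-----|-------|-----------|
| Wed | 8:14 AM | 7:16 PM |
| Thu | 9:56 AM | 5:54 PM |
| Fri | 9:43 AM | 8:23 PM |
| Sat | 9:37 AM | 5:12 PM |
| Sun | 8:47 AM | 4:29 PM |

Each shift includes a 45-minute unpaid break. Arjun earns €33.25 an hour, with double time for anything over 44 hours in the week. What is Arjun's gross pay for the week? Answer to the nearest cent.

€1369.90

Wed: 8:14 AM–7:16 PM = 11 h 2 min; less 45 min break → 10 h 17 min
Thu: 9:56 AM–5:54 PM = 7 h 58 min; less 45 min break → 7 h 13 min
Fri: 9:43 AM–8:23 PM = 10 h 40 min; less 45 min break → 9 h 55 min
Sat: 9:37 AM–5:12 PM = 7 h 35 min; less 45 min break → 6 h 50 min
Sun: 8:47 AM–4:29 PM = 7 h 42 min; less 45 min break → 6 h 57 min
Total worked: 41 h 12 min = 2472 min.
Regular 41 h 12 min = 2472 min at €33.25/h; overtime 0 h 0 min = 0 min at €66.50/h.
Pay = (2472 × €33.25 + 0 × €66.50) ÷ 60 = €1369.90.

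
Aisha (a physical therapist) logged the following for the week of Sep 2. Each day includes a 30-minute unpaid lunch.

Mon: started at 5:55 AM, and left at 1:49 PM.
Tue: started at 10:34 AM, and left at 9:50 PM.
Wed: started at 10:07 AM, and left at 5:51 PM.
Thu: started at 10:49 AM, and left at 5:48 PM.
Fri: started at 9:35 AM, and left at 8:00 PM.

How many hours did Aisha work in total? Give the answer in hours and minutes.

41 h 48 min

Mon: 5:55 AM–1:49 PM = 7 h 54 min; less 30 min break → 7 h 24 min
Tue: 10:34 AM–9:50 PM = 11 h 16 min; less 30 min break → 10 h 46 min
Wed: 10:07 AM–5:51 PM = 7 h 44 min; less 30 min break → 7 h 14 min
Thu: 10:49 AM–5:48 PM = 6 h 59 min; less 30 min break → 6 h 29 min
Fri: 9:35 AM–8:00 PM = 10 h 25 min; less 30 min break → 9 h 55 min
Total: 7 h 24 min + 10 h 46 min + 7 h 14 min + 6 h 29 min + 9 h 55 min = 41 h 48 min.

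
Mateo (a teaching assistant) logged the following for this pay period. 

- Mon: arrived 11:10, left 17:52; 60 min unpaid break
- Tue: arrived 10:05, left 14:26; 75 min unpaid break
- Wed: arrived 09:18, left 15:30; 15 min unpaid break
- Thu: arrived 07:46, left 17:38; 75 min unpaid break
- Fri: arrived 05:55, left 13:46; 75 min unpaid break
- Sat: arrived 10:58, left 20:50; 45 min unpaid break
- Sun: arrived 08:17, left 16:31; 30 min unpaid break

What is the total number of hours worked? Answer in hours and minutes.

46 h 49 min

Mon: 11:10–17:52 = 6 h 42 min; less 60 min break → 5 h 42 min
Tue: 10:05–14:26 = 4 h 21 min; less 75 min break → 3 h 6 min
Wed: 09:18–15:30 = 6 h 12 min; less 15 min break → 5 h 57 min
Thu: 07:46–17:38 = 9 h 52 min; less 75 min break → 8 h 37 min
Fri: 05:55–13:46 = 7 h 51 min; less 75 min break → 6 h 36 min
Sat: 10:58–20:50 = 9 h 52 min; less 45 min break → 9 h 7 min
Sun: 08:17–16:31 = 8 h 14 min; less 30 min break → 7 h 44 min
Total: 5 h 42 min + 3 h 6 min + 5 h 57 min + 8 h 37 min + 6 h 36 min + 9 h 7 min + 7 h 44 min = 46 h 49 min.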